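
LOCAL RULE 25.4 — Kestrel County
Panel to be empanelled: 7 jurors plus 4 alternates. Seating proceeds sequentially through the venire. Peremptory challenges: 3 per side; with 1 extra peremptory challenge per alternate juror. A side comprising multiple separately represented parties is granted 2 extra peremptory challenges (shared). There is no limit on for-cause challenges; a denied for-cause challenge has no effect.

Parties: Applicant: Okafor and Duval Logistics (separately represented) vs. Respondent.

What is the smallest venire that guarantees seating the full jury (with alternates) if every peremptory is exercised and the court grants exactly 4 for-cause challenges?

31

Seats to fill: 7 + 4 alternates = 11.
Peremptories — Applicant: 3 + 1×4 + 2 = 9; Respondent: 3 + 1×4 = 7; total 16.
For-cause removals: 4.
Minimum venire: 11 + 16 + 4 = 31.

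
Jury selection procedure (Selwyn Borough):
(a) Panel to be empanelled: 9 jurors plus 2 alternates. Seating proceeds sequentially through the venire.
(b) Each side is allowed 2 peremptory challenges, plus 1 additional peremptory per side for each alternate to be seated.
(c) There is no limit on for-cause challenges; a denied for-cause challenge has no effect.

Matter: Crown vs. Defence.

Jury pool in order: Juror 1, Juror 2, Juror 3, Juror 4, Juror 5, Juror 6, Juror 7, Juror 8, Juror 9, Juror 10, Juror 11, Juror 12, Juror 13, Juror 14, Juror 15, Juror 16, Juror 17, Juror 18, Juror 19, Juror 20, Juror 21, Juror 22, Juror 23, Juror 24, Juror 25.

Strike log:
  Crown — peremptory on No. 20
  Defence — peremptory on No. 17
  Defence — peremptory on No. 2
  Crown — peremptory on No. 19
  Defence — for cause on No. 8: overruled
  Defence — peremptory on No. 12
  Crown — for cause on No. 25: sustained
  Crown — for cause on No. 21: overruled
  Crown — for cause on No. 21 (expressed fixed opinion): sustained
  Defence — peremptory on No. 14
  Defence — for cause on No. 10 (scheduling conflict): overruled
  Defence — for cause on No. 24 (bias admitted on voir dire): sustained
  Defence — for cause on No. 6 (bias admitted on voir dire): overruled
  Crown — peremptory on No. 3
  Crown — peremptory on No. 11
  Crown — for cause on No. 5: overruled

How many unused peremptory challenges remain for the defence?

0

Defence allotment: 2 base + 1 × 2 alternates = 4.
Defence peremptories used: #17, #2, #12, #14 — 4 (for-cause on #8, #10, #24, #6 don't count).
Remaining: 4 − 4 = 0.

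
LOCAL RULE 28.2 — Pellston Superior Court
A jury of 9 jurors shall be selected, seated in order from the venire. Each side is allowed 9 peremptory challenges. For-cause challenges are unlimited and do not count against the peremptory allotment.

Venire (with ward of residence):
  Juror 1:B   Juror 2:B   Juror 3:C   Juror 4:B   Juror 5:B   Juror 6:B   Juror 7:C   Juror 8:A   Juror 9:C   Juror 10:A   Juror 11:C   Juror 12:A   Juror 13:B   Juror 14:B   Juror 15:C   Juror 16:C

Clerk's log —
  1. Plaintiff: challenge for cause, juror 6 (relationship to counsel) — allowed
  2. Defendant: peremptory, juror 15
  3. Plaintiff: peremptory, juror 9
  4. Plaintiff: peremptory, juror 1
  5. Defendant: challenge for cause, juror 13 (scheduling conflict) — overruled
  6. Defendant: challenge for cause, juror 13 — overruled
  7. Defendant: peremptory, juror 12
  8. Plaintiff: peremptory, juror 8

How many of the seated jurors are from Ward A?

Removed: #1, #6, #8, #9, #12, #15.
Seated jurors 1–9: #2, #3, #4, #5, #7, #10, #11, #13, #14.
Of those, in Ward A: #10 → 1.

1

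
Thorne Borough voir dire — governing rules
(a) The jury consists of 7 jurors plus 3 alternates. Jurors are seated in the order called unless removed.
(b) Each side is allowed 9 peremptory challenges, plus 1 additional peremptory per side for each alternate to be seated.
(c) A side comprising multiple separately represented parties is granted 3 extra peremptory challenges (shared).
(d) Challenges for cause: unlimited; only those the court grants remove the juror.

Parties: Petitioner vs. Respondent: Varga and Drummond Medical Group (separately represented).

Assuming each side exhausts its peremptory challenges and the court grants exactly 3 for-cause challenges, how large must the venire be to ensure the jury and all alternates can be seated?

40

Seats to fill: 7 + 3 alternates = 10.
Peremptories — Petitioner: 9 + 1×3 = 12; Respondent: 9 + 1×3 + 3 = 15; total 27.
For-cause removals: 3.
Minimum venire: 10 + 27 + 3 = 40.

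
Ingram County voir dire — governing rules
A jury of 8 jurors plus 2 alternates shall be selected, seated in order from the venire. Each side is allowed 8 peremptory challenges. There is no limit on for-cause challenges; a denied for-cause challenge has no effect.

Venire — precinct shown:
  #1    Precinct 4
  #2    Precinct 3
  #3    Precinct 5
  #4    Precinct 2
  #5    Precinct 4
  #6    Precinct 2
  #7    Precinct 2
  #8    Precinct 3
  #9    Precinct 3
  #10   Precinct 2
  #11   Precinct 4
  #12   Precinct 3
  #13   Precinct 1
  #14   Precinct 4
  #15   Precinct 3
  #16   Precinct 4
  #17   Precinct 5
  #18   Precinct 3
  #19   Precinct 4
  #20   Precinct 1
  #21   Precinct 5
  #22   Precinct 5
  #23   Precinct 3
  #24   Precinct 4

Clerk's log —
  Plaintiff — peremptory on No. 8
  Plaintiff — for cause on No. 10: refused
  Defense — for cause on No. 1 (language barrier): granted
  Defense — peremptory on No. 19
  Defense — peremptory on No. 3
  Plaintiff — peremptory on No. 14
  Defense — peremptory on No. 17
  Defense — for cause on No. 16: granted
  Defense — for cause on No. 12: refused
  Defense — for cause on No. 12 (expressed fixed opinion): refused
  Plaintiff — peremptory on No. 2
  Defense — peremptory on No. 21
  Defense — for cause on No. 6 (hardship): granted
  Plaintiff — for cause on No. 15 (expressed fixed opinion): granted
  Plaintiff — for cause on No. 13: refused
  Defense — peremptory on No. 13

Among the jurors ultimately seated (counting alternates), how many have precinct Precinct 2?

3

Removed: #1, #2, #3, #6, #8, #13, #14, #15, #16, #17, #19, #21.
Seated (10 incl. alternates): #4, #5, #7, #9, #10, #11, #12, #18, #20, #22.
Of those, in Precinct 2: #4, #7, #10 → 3.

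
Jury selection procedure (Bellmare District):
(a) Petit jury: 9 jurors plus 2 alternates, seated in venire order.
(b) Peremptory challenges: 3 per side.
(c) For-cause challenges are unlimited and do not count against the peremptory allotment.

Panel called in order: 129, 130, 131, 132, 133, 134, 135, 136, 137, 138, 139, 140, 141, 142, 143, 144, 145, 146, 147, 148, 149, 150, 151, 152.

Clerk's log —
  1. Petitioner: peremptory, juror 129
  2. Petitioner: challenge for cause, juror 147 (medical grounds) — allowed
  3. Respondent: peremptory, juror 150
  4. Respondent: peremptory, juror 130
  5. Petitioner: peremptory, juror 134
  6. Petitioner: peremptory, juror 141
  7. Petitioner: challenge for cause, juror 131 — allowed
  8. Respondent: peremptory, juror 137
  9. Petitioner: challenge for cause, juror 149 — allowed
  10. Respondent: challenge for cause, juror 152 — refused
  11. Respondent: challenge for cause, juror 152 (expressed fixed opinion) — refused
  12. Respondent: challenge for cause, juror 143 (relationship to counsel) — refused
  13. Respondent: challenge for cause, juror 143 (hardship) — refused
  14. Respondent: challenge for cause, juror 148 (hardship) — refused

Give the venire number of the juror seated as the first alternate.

Removed: #129, #130, #131, #134, #137, #141, #147, #149, #150. (#143, #148, #152 stay — for-cause denied.)
Filling seats in venire order through position 10: #132, #133, #135, #136, #138, #139, #140, #142, #143, #144.
So alternate 1 is #144.

144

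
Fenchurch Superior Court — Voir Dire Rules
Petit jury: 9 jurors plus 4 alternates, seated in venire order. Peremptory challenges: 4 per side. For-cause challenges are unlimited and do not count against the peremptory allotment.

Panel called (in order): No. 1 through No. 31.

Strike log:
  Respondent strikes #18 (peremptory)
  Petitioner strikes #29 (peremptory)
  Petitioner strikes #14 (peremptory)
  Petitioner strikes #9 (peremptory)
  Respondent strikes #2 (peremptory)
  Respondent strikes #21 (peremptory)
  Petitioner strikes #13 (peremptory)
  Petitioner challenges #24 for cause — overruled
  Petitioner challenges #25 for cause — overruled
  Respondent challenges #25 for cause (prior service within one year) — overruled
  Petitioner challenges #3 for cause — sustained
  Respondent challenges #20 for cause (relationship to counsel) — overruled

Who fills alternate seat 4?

19

Removed: #2, #3, #9, #13, #14, #18, #21, #29. (#20, #24, #25 stay — for-cause denied.)
Seating in order: seats 1–9 → #1, #4, #5, #6, #7, #8, #10, #11, #12; alternates → #15, #16, #17, #19.
So alternate 4 is #19.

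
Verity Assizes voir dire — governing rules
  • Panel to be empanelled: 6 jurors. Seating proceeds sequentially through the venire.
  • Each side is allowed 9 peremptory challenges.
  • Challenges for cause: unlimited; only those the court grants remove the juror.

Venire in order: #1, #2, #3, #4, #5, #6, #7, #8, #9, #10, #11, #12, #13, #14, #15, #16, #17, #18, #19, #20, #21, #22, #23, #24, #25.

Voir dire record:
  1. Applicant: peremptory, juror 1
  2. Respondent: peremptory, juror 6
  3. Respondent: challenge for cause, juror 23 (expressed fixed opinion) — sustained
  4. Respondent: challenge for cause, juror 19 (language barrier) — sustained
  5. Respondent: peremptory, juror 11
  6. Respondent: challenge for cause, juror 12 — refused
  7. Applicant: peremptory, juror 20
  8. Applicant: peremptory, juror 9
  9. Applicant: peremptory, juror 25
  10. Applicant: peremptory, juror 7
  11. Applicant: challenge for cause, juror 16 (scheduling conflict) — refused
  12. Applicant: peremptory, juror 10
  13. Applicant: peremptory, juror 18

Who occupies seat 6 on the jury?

12

Removed: #1, #6, #7, #9, #10, #11, #18, #19, #20, #23, #25. (#12, #16 stay — for-cause denied.)
Seating in order: seats 1–6 → #2, #3, #4, #5, #8, #12.
So seat 6 is #12.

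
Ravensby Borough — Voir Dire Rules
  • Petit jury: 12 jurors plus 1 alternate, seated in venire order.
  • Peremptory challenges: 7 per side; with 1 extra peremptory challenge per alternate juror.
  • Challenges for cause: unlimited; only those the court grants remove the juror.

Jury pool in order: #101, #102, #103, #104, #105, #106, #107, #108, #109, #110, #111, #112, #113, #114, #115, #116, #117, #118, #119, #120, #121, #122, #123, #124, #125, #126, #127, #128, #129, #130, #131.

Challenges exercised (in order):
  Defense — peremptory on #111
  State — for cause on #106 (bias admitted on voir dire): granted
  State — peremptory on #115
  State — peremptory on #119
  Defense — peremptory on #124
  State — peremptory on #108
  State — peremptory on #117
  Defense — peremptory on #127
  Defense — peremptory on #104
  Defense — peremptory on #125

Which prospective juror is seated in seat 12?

118

Removed: #104, #106, #108, #111, #115, #117, #119, #124, #125, #127.
Seating in order: seats 1–12 → #101, #102, #103, #105, #107, #109, #110, #112, #113, #114, #116, #118; alternates → #120.
So seat 12 is #118.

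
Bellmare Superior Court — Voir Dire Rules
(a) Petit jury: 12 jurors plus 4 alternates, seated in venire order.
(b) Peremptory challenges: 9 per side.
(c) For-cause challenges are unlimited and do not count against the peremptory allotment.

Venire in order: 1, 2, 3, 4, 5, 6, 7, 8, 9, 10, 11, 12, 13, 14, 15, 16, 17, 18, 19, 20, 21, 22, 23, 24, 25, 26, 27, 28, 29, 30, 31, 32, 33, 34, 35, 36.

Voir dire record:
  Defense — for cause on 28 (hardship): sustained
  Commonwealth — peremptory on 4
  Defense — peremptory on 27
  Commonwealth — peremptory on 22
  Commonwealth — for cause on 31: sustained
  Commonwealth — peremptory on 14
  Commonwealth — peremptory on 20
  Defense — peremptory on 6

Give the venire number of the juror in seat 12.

15

Removed: #4, #6, #14, #20, #22, #27, #28, #31.
Seating in order: seats 1–12 → #1, #2, #3, #5, #7, #8, #9, #10, #11, #12, #13, #15; alternates → #16, #17, #18, #19.
So seat 12 is #15.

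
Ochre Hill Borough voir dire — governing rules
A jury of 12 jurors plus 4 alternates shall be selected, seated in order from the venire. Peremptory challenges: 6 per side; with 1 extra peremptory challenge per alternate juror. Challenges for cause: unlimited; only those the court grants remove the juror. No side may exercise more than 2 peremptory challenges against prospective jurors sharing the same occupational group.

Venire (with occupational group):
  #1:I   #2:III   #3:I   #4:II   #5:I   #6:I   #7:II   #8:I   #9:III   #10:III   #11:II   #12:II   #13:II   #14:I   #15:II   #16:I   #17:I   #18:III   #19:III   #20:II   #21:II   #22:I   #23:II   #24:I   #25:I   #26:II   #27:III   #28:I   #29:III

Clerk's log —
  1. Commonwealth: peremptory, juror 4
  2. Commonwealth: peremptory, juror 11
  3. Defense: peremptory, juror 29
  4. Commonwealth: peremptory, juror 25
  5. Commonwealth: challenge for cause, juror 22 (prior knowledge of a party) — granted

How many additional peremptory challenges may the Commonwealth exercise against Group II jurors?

0

Commonwealth peremptories so far: #4, #11, #25 — 3 of 10 used, 7 left overall.
Against Group II: #4, #11 — 2 used; per-group cap 2 leaves 0.
Binding limit: min(7, 0) = 0.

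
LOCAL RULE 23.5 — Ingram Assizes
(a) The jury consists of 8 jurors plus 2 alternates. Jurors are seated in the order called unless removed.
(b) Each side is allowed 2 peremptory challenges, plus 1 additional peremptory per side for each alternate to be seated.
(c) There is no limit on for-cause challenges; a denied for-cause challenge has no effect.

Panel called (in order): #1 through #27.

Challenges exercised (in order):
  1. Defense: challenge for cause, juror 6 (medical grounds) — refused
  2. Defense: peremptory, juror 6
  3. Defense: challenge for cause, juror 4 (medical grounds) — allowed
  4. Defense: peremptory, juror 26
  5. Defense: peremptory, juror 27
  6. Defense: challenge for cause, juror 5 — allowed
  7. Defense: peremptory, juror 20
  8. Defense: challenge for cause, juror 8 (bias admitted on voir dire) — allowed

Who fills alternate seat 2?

14

Removed: #4, #5, #6, #8, #20, #26, #27.
Seating in order: seats 1–8 → #1, #2, #3, #7, #9, #10, #11, #12; alternates → #13, #14.
So alternate 2 is #14.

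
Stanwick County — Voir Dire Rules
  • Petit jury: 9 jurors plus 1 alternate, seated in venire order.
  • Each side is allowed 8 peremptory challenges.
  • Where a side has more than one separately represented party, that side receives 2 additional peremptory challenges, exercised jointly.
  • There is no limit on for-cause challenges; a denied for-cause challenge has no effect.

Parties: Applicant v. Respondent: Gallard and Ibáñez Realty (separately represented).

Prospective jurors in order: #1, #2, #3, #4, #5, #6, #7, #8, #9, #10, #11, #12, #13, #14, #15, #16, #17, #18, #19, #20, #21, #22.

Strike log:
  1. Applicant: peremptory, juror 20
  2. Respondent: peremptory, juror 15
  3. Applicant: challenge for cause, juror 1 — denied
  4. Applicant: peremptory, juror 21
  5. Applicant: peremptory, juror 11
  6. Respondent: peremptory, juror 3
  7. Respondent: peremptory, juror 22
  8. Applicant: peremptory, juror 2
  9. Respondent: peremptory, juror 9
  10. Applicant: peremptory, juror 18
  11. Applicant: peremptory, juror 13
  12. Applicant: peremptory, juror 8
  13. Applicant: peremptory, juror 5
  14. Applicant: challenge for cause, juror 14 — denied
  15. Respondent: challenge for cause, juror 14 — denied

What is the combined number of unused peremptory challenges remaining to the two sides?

6

Applicant allotment: 8. Respondent allotment: 8 base + 2 multi-party = 10.
Applicant peremptories used: #20, #21, #11, #2, #18, #13, #8, #5 — 8 (for-cause on #1, #14 don't count).
Respondent peremptories used: #15, #3, #22, #9 — 4 (the for-cause on #14 doesn't count).
Remaining: (8 − 8) + (10 − 4) = 6.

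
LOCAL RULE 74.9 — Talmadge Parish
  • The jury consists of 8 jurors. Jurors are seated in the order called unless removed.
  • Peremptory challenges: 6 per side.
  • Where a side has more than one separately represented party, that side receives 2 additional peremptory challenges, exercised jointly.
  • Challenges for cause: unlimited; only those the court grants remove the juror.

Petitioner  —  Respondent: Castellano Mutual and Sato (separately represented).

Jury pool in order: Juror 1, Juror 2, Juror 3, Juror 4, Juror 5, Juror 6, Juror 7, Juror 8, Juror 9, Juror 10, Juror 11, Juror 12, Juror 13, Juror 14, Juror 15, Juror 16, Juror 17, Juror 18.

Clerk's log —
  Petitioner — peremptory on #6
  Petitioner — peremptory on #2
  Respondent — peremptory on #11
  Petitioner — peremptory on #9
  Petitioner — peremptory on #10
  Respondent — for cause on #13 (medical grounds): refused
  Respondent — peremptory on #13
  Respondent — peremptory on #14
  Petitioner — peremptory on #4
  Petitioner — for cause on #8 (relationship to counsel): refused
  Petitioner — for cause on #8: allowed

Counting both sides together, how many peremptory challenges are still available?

Petitioner allotment: 6. Respondent allotment: 6 base + 2 multi-party = 8.
Petitioner peremptories used: #6, #2, #9, #10, #4 — 5 (for-cause on #8, #8 don't count).
Respondent peremptories used: #11, #13, #14 — 3 (the for-cause on #13 doesn't count).
Remaining: (6 − 5) + (8 − 3) = 6.

6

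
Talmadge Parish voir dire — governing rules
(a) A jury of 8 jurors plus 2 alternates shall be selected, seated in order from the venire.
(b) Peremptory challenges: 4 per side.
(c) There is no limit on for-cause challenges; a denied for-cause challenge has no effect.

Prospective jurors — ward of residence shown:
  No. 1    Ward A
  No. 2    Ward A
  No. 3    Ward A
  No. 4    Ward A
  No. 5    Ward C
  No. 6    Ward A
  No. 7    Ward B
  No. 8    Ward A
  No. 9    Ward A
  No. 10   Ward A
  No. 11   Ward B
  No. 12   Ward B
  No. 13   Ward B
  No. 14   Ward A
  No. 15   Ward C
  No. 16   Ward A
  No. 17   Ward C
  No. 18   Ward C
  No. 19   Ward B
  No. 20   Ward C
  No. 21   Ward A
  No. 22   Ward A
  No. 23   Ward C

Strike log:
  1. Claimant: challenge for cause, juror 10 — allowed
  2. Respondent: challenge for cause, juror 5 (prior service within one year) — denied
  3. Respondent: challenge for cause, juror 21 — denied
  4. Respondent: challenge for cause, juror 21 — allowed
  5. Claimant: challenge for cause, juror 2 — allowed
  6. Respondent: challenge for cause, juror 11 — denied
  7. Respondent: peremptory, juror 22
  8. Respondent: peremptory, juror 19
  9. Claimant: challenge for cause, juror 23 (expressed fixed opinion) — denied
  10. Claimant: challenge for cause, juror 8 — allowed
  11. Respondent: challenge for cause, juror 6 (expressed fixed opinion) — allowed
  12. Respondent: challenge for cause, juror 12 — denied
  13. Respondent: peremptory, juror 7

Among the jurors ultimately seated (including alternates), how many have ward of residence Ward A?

5

Removed: #2, #6, #7, #8, #10, #19, #21, #22.
Seated (10 incl. alternates): #1, #3, #4, #5, #9, #11, #12, #13, #14, #15.
Of those, in Ward A: #1, #3, #4, #9, #14 → 5.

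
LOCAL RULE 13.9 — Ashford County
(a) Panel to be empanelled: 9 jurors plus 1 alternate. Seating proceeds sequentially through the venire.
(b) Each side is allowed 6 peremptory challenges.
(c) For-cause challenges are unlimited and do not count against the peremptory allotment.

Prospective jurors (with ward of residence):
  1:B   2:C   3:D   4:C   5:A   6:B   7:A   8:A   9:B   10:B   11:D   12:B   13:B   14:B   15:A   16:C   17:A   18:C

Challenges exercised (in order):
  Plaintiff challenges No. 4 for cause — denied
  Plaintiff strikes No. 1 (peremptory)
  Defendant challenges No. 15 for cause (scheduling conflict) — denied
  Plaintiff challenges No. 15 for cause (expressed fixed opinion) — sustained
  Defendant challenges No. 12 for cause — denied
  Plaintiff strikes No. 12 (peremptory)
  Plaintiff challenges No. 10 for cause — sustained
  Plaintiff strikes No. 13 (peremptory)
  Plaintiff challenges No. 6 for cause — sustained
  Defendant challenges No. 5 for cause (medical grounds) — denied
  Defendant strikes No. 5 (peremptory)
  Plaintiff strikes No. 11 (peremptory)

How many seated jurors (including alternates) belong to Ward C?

4

Removed: #1, #5, #6, #10, #11, #12, #13, #15.
Seated (10 incl. alternates): #2, #3, #4, #7, #8, #9, #14, #16, #17, #18.
Of those, in Ward C: #2, #4, #16, #18 → 4.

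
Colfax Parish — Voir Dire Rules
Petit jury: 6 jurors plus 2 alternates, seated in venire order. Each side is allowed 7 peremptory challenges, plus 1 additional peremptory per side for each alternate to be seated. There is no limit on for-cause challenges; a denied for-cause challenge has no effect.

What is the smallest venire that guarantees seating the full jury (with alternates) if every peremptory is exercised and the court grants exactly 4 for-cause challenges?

Seats to fill: 6 + 2 alternates = 8.
Peremptories: 7 + 1×2 = 9 per side × 2 sides = 18.
For-cause removals: 4.
Minimum venire: 8 + 18 + 4 = 30.

30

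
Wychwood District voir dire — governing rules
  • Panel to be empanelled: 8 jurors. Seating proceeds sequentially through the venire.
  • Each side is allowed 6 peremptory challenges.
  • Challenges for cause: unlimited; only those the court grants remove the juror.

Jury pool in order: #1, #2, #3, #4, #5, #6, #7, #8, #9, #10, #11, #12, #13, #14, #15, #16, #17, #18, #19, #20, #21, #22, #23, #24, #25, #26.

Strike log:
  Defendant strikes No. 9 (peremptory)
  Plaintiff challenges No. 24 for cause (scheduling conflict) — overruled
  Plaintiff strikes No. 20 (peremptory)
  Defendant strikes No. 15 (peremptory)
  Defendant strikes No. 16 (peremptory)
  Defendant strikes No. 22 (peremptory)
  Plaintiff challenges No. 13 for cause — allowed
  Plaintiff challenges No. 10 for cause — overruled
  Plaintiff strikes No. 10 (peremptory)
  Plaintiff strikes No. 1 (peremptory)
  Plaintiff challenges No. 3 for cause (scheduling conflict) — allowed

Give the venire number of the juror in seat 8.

12

Removed: #1, #3, #9, #10, #13, #15, #16, #20, #22. (#24 stays — for-cause denied.)
Seating in order: seats 1–8 → #2, #4, #5, #6, #7, #8, #11, #12.
So seat 8 is #12.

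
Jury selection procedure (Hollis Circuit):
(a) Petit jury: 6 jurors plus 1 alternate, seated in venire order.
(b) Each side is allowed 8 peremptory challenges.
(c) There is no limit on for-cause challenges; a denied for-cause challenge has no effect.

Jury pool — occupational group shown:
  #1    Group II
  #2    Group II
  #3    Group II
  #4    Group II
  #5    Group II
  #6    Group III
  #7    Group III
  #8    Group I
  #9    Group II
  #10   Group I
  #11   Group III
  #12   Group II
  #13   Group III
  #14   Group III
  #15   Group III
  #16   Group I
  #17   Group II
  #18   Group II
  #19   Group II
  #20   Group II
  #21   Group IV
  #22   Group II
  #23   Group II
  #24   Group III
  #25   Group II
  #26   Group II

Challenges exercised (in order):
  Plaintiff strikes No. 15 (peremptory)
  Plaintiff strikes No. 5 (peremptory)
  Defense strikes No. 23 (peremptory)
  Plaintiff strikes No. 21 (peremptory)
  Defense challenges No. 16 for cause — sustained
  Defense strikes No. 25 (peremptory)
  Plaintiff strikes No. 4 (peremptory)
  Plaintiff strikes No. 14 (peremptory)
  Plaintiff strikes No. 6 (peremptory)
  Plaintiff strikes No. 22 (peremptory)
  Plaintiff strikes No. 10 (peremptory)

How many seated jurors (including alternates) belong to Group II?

4

Removed: #4, #5, #6, #10, #14, #15, #16, #21, #22, #23, #25.
Seated (7 incl. alternates): #1, #2, #3, #7, #8, #9, #11.
Of those, in Group II: #1, #2, #3, #9 → 4.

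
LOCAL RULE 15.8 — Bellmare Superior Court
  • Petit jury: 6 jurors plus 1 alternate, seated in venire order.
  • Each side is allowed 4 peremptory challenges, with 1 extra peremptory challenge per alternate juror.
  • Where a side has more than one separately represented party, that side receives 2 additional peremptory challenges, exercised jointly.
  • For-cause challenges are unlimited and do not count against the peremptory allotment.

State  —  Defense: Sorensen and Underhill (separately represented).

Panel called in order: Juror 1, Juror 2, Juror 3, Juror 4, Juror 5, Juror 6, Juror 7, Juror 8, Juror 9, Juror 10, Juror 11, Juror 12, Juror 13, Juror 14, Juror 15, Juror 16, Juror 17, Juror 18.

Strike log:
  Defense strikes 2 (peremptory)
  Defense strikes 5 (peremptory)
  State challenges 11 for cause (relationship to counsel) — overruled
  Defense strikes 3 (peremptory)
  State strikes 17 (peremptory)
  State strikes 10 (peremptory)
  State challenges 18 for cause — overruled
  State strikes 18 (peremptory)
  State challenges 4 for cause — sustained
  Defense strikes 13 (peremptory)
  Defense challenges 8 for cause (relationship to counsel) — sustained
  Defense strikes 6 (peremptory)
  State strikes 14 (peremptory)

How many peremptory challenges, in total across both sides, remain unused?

State allotment: 4 base + 1 × 1 alternate = 5. Defense allotment: 4 base + 1 × 1 alternate + 2 multi-party = 7.
State peremptories used: #17, #10, #18, #14 — 4 (for-cause on #11, #18, #4 don't count).
Defense peremptories used: #2, #5, #3, #13, #6 — 5 (the for-cause on #8 doesn't count).
Remaining: (5 − 4) + (7 − 5) = 3.

3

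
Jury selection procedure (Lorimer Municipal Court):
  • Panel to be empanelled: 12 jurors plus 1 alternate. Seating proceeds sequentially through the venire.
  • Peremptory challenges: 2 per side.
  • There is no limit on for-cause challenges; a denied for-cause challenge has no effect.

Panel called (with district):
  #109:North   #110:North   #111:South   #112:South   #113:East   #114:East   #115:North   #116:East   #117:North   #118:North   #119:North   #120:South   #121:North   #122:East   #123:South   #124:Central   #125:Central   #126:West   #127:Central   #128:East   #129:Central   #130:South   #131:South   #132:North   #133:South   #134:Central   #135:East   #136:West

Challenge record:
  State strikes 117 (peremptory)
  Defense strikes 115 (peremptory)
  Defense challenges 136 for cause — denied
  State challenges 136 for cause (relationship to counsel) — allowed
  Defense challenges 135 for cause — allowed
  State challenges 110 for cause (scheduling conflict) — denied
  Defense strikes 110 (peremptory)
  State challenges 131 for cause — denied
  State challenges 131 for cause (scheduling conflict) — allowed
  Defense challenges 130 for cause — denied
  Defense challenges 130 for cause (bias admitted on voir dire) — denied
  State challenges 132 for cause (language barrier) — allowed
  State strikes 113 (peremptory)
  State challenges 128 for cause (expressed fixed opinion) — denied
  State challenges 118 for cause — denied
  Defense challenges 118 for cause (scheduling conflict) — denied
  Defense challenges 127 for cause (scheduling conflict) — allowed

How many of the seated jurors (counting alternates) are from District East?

Removed: #110, #113, #115, #117, #127, #131, #132, #135, #136.
Seated (13 incl. alternates): #109, #111, #112, #114, #116, #118, #119, #120, #121, #122, #123, #124, #125.
Of those, in District East: #114, #116, #122 → 3.

3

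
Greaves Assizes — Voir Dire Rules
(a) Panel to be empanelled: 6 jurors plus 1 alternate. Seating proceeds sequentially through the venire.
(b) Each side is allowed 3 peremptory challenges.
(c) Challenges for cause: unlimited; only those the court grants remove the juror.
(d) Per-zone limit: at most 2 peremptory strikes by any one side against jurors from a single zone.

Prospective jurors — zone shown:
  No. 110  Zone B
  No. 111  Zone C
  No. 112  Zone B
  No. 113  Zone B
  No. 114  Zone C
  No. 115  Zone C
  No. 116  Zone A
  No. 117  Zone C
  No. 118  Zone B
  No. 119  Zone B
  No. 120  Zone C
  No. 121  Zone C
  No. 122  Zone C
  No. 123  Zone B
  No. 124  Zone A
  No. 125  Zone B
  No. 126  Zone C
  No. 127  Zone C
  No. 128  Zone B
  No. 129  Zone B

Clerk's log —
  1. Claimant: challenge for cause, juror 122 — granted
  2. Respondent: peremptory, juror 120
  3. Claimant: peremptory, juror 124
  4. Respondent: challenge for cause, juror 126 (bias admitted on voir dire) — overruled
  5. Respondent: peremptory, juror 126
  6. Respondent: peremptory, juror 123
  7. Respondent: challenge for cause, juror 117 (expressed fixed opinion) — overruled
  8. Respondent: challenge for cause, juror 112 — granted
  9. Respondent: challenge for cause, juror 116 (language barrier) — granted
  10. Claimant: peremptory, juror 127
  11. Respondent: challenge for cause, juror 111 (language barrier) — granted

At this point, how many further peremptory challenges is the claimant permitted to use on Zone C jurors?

1

Claimant peremptories so far: #124, #127 — 2 of 3 used, 1 left overall.
Against Zone C: #127 — 1 used; per-zone cap 2 leaves 1.
Binding limit: min(1, 1) = 1.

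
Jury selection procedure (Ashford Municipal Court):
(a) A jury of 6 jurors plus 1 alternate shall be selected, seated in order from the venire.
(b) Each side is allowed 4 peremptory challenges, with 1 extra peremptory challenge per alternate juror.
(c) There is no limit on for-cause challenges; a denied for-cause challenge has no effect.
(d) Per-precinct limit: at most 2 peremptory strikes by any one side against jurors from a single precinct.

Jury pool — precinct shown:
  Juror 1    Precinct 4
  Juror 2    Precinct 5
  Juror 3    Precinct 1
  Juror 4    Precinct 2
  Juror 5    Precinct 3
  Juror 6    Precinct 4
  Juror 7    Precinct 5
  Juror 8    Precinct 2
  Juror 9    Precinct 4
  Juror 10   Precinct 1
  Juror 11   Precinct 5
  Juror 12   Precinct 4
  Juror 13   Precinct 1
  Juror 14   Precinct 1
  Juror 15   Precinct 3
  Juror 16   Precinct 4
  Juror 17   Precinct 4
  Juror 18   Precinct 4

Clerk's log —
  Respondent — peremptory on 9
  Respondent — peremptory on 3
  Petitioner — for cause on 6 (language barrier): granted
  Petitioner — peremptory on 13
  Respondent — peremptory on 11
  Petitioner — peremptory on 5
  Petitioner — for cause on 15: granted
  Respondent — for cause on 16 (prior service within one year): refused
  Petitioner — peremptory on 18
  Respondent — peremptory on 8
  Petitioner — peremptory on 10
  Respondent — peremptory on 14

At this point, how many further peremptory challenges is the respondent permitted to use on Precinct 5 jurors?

0

Respondent peremptories so far: #9, #3, #11, #8, #14 — 5 of 5 used, 0 left overall.
Against Precinct 5: #11 — 1 used; per-precinct cap 2 leaves 1.
Binding limit: min(0, 1) = 0.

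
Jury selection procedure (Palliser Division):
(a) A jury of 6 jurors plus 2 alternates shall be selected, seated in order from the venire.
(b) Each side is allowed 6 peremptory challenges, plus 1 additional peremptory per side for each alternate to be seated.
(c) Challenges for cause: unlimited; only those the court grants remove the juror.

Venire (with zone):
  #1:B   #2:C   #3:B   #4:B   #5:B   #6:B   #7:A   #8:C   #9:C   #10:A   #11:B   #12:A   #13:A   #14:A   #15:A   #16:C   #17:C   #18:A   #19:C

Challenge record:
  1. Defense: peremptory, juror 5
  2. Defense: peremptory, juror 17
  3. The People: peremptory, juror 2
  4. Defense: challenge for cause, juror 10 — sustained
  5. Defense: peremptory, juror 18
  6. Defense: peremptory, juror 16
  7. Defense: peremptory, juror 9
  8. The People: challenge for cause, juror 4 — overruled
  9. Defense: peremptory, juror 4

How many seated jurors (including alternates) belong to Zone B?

Removed: #2, #4, #5, #9, #10, #16, #17, #18.
Seated (8 incl. alternates): #1, #3, #6, #7, #8, #11, #12, #13.
Of those, in Zone B: #1, #3, #6, #11 → 4.

4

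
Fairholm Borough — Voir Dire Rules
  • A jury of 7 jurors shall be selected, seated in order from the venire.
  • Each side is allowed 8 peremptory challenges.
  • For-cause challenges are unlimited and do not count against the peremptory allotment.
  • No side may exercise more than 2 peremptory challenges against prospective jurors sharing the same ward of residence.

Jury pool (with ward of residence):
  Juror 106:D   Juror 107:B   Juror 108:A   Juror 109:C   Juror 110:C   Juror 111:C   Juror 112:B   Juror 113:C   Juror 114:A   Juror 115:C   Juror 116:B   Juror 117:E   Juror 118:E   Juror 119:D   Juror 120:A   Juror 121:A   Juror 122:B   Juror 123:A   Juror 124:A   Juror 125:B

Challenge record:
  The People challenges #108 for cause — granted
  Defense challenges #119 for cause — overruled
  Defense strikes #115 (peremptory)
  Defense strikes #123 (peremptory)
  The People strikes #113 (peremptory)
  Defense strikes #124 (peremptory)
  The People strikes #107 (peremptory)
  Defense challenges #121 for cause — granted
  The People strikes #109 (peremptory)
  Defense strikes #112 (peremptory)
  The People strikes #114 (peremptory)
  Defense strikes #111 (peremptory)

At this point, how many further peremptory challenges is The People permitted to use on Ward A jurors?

The People peremptories so far: #113, #107, #109, #114 — 4 of 8 used, 4 left overall.
Against Ward A: #114 — 1 used; per-ward cap 2 leaves 1.
Binding limit: min(4, 1) = 1.

1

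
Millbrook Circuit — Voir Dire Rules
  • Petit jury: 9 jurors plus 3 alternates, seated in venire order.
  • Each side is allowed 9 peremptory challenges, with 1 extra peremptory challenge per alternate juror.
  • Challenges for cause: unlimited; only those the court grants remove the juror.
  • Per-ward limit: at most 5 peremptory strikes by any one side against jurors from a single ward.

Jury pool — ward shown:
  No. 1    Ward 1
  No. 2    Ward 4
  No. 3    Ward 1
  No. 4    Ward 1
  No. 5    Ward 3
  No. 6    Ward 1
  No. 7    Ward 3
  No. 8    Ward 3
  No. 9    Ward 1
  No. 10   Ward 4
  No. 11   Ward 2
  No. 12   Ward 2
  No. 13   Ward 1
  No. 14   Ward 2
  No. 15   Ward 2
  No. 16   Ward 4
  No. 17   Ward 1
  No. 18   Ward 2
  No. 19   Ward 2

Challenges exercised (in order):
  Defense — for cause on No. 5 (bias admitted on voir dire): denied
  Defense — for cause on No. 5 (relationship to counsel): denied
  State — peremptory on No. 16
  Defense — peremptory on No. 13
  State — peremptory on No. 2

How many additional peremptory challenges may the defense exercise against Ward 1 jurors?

4

Defense peremptories so far: #13 — 1 of 12 used, 11 left overall.
Against Ward 1: #13 — 1 used; per-ward cap 5 leaves 4.
Binding limit: min(11, 4) = 4.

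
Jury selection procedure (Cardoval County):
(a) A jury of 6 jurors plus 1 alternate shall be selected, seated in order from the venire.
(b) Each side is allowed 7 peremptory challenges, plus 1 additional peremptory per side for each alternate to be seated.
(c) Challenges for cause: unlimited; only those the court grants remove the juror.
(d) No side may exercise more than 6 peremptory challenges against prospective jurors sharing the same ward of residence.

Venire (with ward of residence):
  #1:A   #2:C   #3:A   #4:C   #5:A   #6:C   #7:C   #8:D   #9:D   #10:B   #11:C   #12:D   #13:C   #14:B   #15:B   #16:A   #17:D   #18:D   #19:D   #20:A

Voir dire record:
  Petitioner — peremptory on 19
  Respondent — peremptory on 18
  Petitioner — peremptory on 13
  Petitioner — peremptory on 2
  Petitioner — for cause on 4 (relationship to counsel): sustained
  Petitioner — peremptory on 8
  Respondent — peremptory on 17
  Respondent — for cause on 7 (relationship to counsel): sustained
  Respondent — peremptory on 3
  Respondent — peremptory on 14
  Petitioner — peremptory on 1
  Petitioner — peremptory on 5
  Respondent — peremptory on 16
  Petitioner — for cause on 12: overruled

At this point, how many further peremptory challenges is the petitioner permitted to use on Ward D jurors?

Petitioner peremptories so far: #19, #13, #2, #8, #1, #5 — 6 of 8 used, 2 left overall.
Against Ward D: #19, #8 — 2 used; per-ward cap 6 leaves 4.
Binding limit: min(2, 4) = 2.

2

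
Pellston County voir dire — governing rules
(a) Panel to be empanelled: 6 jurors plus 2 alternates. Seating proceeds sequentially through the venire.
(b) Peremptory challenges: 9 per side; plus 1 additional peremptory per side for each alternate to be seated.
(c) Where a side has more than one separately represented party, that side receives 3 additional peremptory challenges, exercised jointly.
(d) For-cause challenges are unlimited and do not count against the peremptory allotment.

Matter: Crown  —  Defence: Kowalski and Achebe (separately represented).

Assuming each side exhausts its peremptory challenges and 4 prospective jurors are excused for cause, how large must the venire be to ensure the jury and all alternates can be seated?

37

Seats to fill: 6 + 2 alternates = 8.
Peremptories — Crown: 9 + 1×2 = 11; Defence: 9 + 1×2 + 3 = 14; total 25.
For-cause removals: 4.
Minimum venire: 8 + 25 + 4 = 37.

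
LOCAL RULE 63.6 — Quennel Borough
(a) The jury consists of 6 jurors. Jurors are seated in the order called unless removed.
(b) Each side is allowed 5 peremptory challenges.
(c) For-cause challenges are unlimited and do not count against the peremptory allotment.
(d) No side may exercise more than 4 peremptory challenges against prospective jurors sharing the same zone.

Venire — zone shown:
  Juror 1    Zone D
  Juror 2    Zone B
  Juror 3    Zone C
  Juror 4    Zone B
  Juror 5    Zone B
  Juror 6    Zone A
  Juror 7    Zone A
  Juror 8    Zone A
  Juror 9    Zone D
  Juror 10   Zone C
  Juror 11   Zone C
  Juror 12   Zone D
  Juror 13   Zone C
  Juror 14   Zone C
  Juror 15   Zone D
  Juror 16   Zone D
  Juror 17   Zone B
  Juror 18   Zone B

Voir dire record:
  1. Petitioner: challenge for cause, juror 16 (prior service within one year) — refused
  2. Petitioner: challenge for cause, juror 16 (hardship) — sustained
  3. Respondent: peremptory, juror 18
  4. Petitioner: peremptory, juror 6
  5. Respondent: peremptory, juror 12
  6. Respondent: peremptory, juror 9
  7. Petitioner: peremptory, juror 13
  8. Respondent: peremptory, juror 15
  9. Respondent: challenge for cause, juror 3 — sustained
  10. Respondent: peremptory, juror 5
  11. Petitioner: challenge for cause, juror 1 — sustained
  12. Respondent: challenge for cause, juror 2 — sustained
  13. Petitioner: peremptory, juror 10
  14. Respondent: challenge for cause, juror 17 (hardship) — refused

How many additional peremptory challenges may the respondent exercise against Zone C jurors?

Respondent peremptories so far: #18, #12, #9, #15, #5 — 5 of 5 used, 0 left overall.
Against Zone C: none yet — per-zone cap 4 leaves 4.
Binding limit: min(0, 4) = 0.

0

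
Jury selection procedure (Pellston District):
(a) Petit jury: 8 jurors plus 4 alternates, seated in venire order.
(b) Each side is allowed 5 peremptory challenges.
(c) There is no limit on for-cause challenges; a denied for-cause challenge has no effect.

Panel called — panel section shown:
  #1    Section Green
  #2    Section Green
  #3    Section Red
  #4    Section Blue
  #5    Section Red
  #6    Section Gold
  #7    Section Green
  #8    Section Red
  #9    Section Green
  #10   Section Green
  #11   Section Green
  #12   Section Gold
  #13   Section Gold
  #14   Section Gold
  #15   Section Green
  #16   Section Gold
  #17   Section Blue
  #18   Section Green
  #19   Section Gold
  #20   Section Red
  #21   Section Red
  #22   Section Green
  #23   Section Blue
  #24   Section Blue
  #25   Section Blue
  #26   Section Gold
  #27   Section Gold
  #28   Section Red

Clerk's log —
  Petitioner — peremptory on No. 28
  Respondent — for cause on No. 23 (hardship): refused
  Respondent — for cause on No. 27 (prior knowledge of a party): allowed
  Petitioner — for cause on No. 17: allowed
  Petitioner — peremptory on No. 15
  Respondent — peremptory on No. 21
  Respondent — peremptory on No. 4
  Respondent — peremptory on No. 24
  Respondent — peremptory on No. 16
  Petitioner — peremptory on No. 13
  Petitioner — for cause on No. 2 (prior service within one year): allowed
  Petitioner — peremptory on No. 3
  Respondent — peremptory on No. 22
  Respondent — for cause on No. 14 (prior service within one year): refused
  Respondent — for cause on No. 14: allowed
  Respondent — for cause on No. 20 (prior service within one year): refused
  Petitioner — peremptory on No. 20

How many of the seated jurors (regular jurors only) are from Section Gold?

Removed: #2, #3, #4, #13, #14, #15, #16, #17, #20, #21, #22, #24, #27, #28.
Seated jurors 1–8: #1, #5, #6, #7, #8, #9, #10, #11 (alternates #12, #18, #19, #23 not counted).
Of those, in Section Gold: #6 → 1.

1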